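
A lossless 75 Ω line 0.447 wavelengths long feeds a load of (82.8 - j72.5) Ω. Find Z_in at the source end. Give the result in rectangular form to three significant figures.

βl = 2π × 0.447 = 161°
tan(βl) = tan(161°) = -0.346
Z_in = Z_0·(Z_L + jZ_0·tanβl)/(Z_0 + jZ_L·tanβl)
     = 75·(82.8 − j98.4)/(49.9 − j28.6)

Z_in ≈ 157 − j57.6 Ω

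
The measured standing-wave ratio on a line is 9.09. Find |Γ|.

|Γ| = (S − 1)/(S + 1) = (9.09 − 1)/(9.09 + 1) = 8.09/10.1

|Γ| ≈ 0.802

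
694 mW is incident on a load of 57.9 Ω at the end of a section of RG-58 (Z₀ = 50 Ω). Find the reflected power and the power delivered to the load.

P_reflected ≈ 3.72 mW; P_delivered ≈ 690 mW

Γ = (57.9 − 50)/(57.9 + 50) = 0.0732
|Γ|² = 0.00536
P_refl = |Γ|²·P_inc = 3.72 mW, P_del = (1 − |Γ|²)·P_inc = 690 mW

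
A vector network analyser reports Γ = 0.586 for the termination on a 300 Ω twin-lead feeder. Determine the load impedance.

Z_L = Z_0·(1 + Γ)/(1 − Γ) = 300·(1.59)/(0.414)

Z_L ≈ 1150 Ω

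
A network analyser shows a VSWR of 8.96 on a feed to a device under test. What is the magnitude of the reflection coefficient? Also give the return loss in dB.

|Γ| ≈ 0.799; return loss ≈ 1.95 dB

|Γ| = (S − 1)/(S + 1) = (8.96 − 1)/(8.96 + 1) = 7.96/9.96
RL = −20·log₁₀|Γ| = −20·log₁₀(0.799)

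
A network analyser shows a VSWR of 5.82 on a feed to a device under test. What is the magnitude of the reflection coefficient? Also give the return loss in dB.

|Γ| = (S − 1)/(S + 1) = (5.82 − 1)/(5.82 + 1) = 4.82/6.82
RL = −20·log₁₀|Γ| = −20·log₁₀(0.707)

|Γ| ≈ 0.707; return loss ≈ 3.01 dB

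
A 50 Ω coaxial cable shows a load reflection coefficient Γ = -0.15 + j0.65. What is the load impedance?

Z_L = Z_0·(1 + Γ)/(1 − Γ) = 50·(0.85 + j0.65)/(1.15 − j0.65)

Z_L ≈ 15.9 + j37.2 Ω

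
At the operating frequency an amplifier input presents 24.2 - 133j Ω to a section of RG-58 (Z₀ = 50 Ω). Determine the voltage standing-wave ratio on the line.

Γ = (Z_L − Z_0)/(Z_L + Z_0) = (-25.8 − j133)/(74.2 − j133)
|Γ| = 135/152 = 0.89
VSWR = (1 + |Γ|)/(1 − |Γ|) = 1.89/0.11

VSWR ≈ 17.1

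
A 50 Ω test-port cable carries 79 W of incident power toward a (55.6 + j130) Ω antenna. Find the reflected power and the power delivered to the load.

P_reflected ≈ 47.7 W; P_delivered ≈ 31.3 W

|Γ| = |(5.6 + j130)/(105.6 + j130)| = 0.777
|Γ|² = 0.604
P_refl = |Γ|²·P_inc = 47.7 W, P_del = (1 − |Γ|²)·P_inc = 31.3 W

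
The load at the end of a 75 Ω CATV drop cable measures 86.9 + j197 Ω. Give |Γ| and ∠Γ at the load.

Γ ≈ 0.774 ∠ 36°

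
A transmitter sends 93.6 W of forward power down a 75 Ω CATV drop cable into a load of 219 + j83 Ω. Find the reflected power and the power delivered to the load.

P_reflected ≈ 27.7 W; P_delivered ≈ 65.9 W

|Γ| = |(144 + j83)/(294 + j83)| = 0.544
|Γ|² = 0.296
P_refl = |Γ|²·P_inc = 27.7 W, P_del = (1 − |Γ|²)·P_inc = 65.9 W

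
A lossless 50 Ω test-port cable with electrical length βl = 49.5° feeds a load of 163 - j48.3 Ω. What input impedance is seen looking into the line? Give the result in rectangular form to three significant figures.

Z_in ≈ 20.2 − j31.4 Ω

tan(βl) = tan(49.5°) = 1.17
Z_in = Z_0·(Z_L + jZ_0·tanβl)/(Z_0 + jZ_L·tanβl)
     = 50·(163 + j10.2)/(107 + j191)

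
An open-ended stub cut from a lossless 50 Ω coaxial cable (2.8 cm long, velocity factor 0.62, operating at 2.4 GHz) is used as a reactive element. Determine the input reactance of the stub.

λ = v/f = 0.62·c / 2.4 GHz = 0.0775 m
βl = 2π·l/λ = 2π × 0.361 = 130°
tan(βl) = -1.19
For an open-ended stub, Z_in = −jZ_0·cot(βl) = −jZ_0/tan(βl)

X_in ≈ 42.1 Ω (inductive)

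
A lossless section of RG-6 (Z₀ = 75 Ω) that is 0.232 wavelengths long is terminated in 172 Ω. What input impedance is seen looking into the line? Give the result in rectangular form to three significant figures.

βl = 2π × 0.232 = 83.5°
tan(βl) = tan(83.5°) = 8.8
Z_in = Z_0·(Z_L + jZ_0·tanβl)/(Z_0 + jZ_L·tanβl)
     = 75·(172 + j660)/(75 + j1510)

Z_in ≈ 33 − j6.88 Ω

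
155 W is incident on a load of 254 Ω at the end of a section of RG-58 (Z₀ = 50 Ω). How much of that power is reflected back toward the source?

P_reflected ≈ 69.8 W

Γ = (254 − 50)/(254 + 50) = 0.671
|Γ|² = 0.45
P_refl = |Γ|²·P_inc = 69.8 W, P_del = (1 − |Γ|²)·P_inc = 85.2 W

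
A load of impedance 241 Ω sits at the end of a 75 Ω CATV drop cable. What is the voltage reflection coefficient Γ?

Γ = 0.525

Γ = (Z_L − Z_0)/(Z_L + Z_0) = (241 − 75)/(241 + 75) = 166/316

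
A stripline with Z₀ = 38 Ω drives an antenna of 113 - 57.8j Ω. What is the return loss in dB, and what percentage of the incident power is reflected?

Γ = (75 − j57.8)/(151 − j57.8), |Γ| = 0.586
RL = −20·log₁₀(0.586) = 4.65 dB
P_refl/P_inc = |Γ|² = 0.343

RL ≈ 4.65 dB; 34.3% of incident power reflected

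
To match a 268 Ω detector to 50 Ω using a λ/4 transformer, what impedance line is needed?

Z_qwt ≈ 116 Ω

Z_qwt = √(Z_0·R_L) = √(50 × 268) = √13400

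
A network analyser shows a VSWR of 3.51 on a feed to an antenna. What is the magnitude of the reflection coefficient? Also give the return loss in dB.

|Γ| ≈ 0.557; return loss ≈ 5.09 dB

|Γ| = (S − 1)/(S + 1) = (3.51 − 1)/(3.51 + 1) = 2.51/4.51
RL = −20·log₁₀|Γ| = −20·log₁₀(0.557)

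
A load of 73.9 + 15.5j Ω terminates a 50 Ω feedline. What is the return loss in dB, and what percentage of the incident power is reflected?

Γ = (23.9 + j15.5)/(123.9 + j15.5), |Γ| = 0.228
RL = −20·log₁₀(0.228) = 12.8 dB
P_refl/P_inc = |Γ|² = 0.052

RL ≈ 12.8 dB; 5.2% of incident power reflected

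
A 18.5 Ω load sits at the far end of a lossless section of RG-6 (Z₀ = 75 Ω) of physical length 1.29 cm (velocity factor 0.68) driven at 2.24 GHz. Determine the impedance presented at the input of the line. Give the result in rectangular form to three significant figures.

λ = v/f = 0.68·c / 2.24 GHz = 0.0911 m
βl = 2π·l/λ = 2π × 0.142 = 51°
tan(βl) = tan(51°) = 1.23
Z_in = Z_0·(Z_L + jZ_0·tanβl)/(Z_0 + jZ_L·tanβl)
     = 75·(18.5 + j92.6)/(75 + j22.8)

Z_in ≈ 42.7 + j79.6 Ω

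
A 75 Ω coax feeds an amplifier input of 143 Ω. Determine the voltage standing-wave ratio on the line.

VSWR ≈ 1.91

Γ = (143 − 75)/(143 + 75) = 0.312
VSWR = (1 + 0.312)/(1 − 0.312)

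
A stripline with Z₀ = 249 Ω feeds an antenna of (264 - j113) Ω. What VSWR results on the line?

Γ = (Z_L − Z_0)/(Z_L + Z_0) = (15 − j113)/(513 − j113)
|Γ| = 114/525 = 0.217
VSWR = (1 + |Γ|)/(1 − |Γ|) = 1.22/0.783

VSWR ≈ 1.55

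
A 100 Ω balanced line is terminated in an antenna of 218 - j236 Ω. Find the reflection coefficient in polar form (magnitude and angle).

Γ ≈ 0.666 ∠ -26.9°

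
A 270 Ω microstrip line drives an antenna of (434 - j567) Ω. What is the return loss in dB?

Γ = (164 − j567)/(704 − j567), |Γ| = 0.653
RL = −20·log₁₀|Γ| = −20·log₁₀(0.653)

RL ≈ 3.7 dB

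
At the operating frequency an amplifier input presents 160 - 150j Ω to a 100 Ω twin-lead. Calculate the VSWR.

VSWR ≈ 3.33

Γ = (Z_L − Z_0)/(Z_L + Z_0) = (60 − j150)/(260 − j150)
|Γ| = 162/300 = 0.538
VSWR = (1 + |Γ|)/(1 − |Γ|) = 1.54/0.462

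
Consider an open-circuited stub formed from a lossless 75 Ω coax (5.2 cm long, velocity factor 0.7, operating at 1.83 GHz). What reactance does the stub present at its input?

λ = v/f = 0.7·c / 1.83 GHz = 0.115 m
βl = 2π·l/λ = 2π × 0.453 = 163°
tan(βl) = -0.303
For an open-circuited stub, Z_in = −jZ_0·cot(βl) = −jZ_0/tan(βl)

X_in ≈ 247 Ω (inductive)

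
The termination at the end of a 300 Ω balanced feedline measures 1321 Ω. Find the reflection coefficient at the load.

Γ = (Z_L − Z_0)/(Z_L + Z_0) = (1321 − 300)/(1321 + 300) = 1021/1621

Γ = 0.63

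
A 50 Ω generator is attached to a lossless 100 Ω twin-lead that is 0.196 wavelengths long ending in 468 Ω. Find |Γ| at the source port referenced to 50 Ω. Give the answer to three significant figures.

|Γ| ≈ 0.523

βl = 2π × 0.196 = 70.6°
tan(βl) = 2.83
Z_in = Z_0·(Z_L + jZ_0·tanβl)/(Z_0 + jZ_L·tanβl) = 23.9 − j33.5 Ω
Γ_s = (Z_in − Z_s)/(Z_in + Z_s) = (-26.1 − j33.5)/(73.9 − j33.5), |Γ_s| = 0.523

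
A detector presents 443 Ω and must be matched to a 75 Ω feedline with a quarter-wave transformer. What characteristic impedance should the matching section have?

Z_qwt = √(Z_0·R_L) = √(75 × 443) = √33220

Z_qwt ≈ 182 Ω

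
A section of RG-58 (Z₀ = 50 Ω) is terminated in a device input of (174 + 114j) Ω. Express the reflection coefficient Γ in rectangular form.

Γ ≈ 0.645 + j0.18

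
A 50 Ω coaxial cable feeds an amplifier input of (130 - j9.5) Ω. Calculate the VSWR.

VSWR ≈ 2.62

Γ = (Z_L − Z_0)/(Z_L + Z_0) = (80 − j9.5)/(180 − j9.5)
|Γ| = 80.6/180 = 0.447
VSWR = (1 + |Γ|)/(1 − |Γ|) = 1.45/0.553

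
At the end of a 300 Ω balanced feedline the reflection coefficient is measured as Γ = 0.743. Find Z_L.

Z_L = Z_0·(1 + Γ)/(1 − Γ) = 300·(1.74)/(0.257)

Z_L ≈ 2030 Ω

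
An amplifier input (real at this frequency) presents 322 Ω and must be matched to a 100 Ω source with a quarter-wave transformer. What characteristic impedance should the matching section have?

Z_qwt ≈ 179 Ω

Z_qwt = √(Z_0·R_L) = √(100 × 322) = √32200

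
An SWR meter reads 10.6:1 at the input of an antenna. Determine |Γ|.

|Γ| = (S − 1)/(S + 1) = (10.6 − 1)/(10.6 + 1) = 9.6/11.6

|Γ| ≈ 0.828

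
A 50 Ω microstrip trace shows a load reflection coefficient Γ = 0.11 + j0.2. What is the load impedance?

Z_L ≈ 57 + j24 Ω

Z_L = Z_0·(1 + Γ)/(1 − Γ) = 50·(1.11 + j0.2)/(0.89 − j0.2)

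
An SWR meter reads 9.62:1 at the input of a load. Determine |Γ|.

|Γ| = (S − 1)/(S + 1) = (9.62 − 1)/(9.62 + 1) = 8.62/10.6

|Γ| ≈ 0.812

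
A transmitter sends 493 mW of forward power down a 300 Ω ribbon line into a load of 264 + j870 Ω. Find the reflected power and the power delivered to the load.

P_reflected ≈ 348 mW; P_delivered ≈ 145 mW

|Γ| = |(-36 + j870)/(564 + j870)| = 0.84
|Γ|² = 0.705
P_refl = |Γ|²·P_inc = 348 mW, P_del = (1 − |Γ|²)·P_inc = 145 mW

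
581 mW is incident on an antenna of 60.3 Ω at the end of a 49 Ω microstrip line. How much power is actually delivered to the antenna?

Γ = (60.3 − 49)/(60.3 + 49) = 0.103
|Γ|² = 0.0107
P_refl = |Γ|²·P_inc = 6.21 mW, P_del = (1 − |Γ|²)·P_inc = 575 mW

P_delivered ≈ 575 mW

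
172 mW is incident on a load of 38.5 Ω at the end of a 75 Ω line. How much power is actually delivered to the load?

P_delivered ≈ 154 mW

Γ = (38.5 − 75)/(38.5 + 75) = -0.322
|Γ|² = 0.103
P_refl = |Γ|²·P_inc = 17.8 mW, P_del = (1 − |Γ|²)·P_inc = 154 mW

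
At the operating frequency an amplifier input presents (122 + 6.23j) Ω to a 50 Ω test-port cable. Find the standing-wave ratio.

Γ = (Z_L − Z_0)/(Z_L + Z_0) = (72 + j6.23)/(172 + j6.23)
|Γ| = 72.3/172 = 0.42
VSWR = (1 + |Γ|)/(1 − |Γ|) = 1.42/0.58

VSWR ≈ 2.45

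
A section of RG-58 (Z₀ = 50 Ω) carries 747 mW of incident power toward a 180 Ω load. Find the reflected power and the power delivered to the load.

Γ = (180 − 50)/(180 + 50) = 0.565
|Γ|² = 0.319
P_refl = |Γ|²·P_inc = 239 mW, P_del = (1 − |Γ|²)·P_inc = 508 mW

P_reflected ≈ 239 mW; P_delivered ≈ 508 mW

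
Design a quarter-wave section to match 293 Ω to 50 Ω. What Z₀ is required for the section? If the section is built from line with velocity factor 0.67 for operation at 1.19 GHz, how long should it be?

Z_qwt = √(Z_0·R_L) = √(50 × 293) = √14650
λ = 0.67·c/f = 0.169 m, so l = λ/4 = 0.0422 m

Z_qwt ≈ 121 Ω; length ≈ 4.22 cm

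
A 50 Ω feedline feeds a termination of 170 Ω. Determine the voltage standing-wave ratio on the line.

VSWR ≈ 3.4

For a purely resistive load, VSWR = R_L/Z_0 or Z_0/R_L (whichever > 1) = 170/50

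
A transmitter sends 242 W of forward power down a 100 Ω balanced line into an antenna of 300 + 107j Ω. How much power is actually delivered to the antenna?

P_delivered ≈ 169 W

|Γ| = |(200 + j107)/(400 + j107)| = 0.548
|Γ|² = 0.3
P_refl = |Γ|²·P_inc = 72.6 W, P_del = (1 − |Γ|²)·P_inc = 169 W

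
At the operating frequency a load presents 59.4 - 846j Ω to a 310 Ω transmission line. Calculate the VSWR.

Γ = (Z_L − Z_0)/(Z_L + Z_0) = (-250.6 − j846)/(369.4 − j846)
|Γ| = 882/923 = 0.956
VSWR = (1 + |Γ|)/(1 − |Γ|) = 1.96/0.0442

VSWR ≈ 44.3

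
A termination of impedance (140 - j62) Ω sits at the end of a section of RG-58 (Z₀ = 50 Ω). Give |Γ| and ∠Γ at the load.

Γ = (Z_L − Z_0)/(Z_L + Z_0) = (90 − j62)/(190 − j62)
|Γ| = 109/200 = 0.547

Γ ≈ 0.547 ∠ -16.5°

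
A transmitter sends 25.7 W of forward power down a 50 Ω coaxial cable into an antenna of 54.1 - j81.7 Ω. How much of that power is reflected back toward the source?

|Γ| = |(4.1 − j81.7)/(104.1 − j81.7)| = 0.618
|Γ|² = 0.382
P_refl = |Γ|²·P_inc = 9.82 W, P_del = (1 − |Γ|²)·P_inc = 15.9 W

P_reflected ≈ 9.82 W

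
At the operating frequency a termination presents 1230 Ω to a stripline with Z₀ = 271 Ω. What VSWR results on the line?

VSWR ≈ 4.54

Γ = (1230 − 271)/(1230 + 271) = 0.639
VSWR = (1 + 0.639)/(1 − 0.639)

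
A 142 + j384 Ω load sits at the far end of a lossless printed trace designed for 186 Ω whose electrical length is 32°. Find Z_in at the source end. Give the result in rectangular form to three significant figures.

Z_in ≈ 633 − j683 Ω

tan(βl) = tan(32°) = 0.625
Z_in = Z_0·(Z_L + jZ_0·tanβl)/(Z_0 + jZ_L·tanβl)
     = 186·(142 + j500)/(-53.9 + j88.7)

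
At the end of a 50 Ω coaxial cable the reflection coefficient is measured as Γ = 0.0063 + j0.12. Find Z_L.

Z_L = Z_0·(1 + Γ)/(1 − Γ) = 50·(1.01 + j0.12)/(0.994 − j0.12)

Z_L ≈ 49.2 + j12 Ω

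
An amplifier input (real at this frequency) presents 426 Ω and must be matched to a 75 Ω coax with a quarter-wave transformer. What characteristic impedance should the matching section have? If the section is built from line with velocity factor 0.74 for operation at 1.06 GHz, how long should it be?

Z_qwt = √(Z_0·R_L) = √(75 × 426) = √31950
λ = 0.74·c/f = 0.209 m, so l = λ/4 = 0.0524 m

Z_qwt ≈ 179 Ω; length ≈ 5.24 cm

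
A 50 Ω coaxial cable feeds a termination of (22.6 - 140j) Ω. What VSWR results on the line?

VSWR ≈ 20

Γ = (Z_L − Z_0)/(Z_L + Z_0) = (-27.4 − j140)/(72.6 − j140)
|Γ| = 143/158 = 0.905
VSWR = (1 + |Γ|)/(1 − |Γ|) = 1.9/0.0954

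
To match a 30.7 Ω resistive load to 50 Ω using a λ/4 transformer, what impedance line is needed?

Z_qwt = √(Z_0·R_L) = √(50 × 30.7) = √1535

Z_qwt ≈ 39.2 Ω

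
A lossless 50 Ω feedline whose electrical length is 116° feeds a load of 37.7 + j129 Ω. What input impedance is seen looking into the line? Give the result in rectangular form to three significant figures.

Z_in ≈ 4.68 + j5.36 Ω

tan(βl) = tan(116°) = -2.05
Z_in = Z_0·(Z_L + jZ_0·tanβl)/(Z_0 + jZ_L·tanβl)
     = 50·(37.7 + j26.5)/(314 − j77.3)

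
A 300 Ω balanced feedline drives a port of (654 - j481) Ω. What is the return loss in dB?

Γ = (354 − j481)/(954 − j481), |Γ| = 0.559
RL = −20·log₁₀|Γ| = −20·log₁₀(0.559)

RL ≈ 5.05 dB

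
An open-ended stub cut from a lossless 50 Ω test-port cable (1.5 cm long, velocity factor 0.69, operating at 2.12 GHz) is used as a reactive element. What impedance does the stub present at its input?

λ = v/f = 0.69·c / 2.12 GHz = 0.0976 m
βl = 2π·l/λ = 2π × 0.154 = 55.3°
tan(βl) = 1.44
For an open-ended stub, Z_in = −jZ_0·cot(βl) = −jZ_0/tan(βl)

Z_in ≈ −j34.6 Ω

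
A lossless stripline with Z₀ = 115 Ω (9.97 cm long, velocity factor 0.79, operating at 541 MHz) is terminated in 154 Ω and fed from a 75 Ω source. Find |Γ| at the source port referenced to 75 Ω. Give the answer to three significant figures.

|Γ| ≈ 0.0843

λ = v/f = 0.79·c / 541 MHz = 0.438 m
βl = 2π·l/λ = 2π × 0.228 = 81.9°
tan(βl) = 7.05
Z_in = Z_0·(Z_L + jZ_0·tanβl)/(Z_0 + jZ_L·tanβl) = 86.6 − j7.13 Ω
Γ_s = (Z_in − Z_s)/(Z_in + Z_s) = (11.6 − j7.13)/(162 − j7.13), |Γ_s| = 0.0843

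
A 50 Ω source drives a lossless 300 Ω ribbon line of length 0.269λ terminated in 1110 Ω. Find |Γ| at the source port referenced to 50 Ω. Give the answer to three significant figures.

|Γ| ≈ 0.34

βl = 2π × 0.269 = 96.8°
tan(βl) = -8.34
Z_in = Z_0·(Z_L + jZ_0·tanβl)/(Z_0 + jZ_L·tanβl) = 82.2 + j33.3 Ω
Γ_s = (Z_in − Z_s)/(Z_in + Z_s) = (32.2 + j33.3)/(132 + j33.3), |Γ_s| = 0.34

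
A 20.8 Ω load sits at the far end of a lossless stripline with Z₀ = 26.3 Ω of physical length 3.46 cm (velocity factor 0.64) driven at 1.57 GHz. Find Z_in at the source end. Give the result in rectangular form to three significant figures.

Z_in ≈ 32.4 − j3.09 Ω

λ = v/f = 0.64·c / 1.57 GHz = 0.122 m
βl = 2π·l/λ = 2π × 0.283 = 102°
tan(βl) = tan(102°) = -4.76
Z_in = Z_0·(Z_L + jZ_0·tanβl)/(Z_0 + jZ_L·tanβl)
     = 26.3·(20.8 − j125)/(26.3 − j99.1)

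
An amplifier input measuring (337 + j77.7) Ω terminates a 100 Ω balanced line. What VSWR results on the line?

VSWR ≈ 3.57

Γ = (Z_L − Z_0)/(Z_L + Z_0) = (237 + j77.7)/(437 + j77.7)
|Γ| = 249/444 = 0.562
VSWR = (1 + |Γ|)/(1 − |Γ|) = 1.56/0.438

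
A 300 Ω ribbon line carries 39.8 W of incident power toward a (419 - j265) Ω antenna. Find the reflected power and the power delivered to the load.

|Γ| = |(119 − j265)/(719 − j265)| = 0.379
|Γ|² = 0.144
P_refl = |Γ|²·P_inc = 5.72 W, P_del = (1 − |Γ|²)·P_inc = 34.1 W

P_reflected ≈ 5.72 W; P_delivered ≈ 34.1 W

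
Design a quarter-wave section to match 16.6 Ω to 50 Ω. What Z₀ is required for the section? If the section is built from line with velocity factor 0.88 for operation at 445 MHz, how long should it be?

Z_qwt = √(Z_0·R_L) = √(50 × 16.6) = √830
λ = 0.88·c/f = 0.593 m, so l = λ/4 = 0.148 m

Z_qwt ≈ 28.8 Ω; length ≈ 14.8 cm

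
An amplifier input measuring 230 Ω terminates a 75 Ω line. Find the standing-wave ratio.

Γ = (230 − 75)/(230 + 75) = 0.508
VSWR = (1 + 0.508)/(1 − 0.508)

VSWR ≈ 3.07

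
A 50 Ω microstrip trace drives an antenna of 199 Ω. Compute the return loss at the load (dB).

Γ = (199 − 50)/(199 + 50) = 0.598
RL = −20·log₁₀|Γ| = −20·log₁₀(0.598)

RL ≈ 4.46 dB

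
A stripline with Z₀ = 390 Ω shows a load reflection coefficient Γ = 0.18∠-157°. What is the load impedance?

Z_L = Z_0·(1 + Γ)/(1 − Γ) = 390·(0.834 − j0.0703)/(1.17 + j0.0703)

Z_L ≈ 277 − j40.2 Ω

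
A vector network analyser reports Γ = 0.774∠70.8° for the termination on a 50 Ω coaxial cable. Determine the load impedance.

Z_L = Z_0·(1 + Γ)/(1 − Γ) = 50·(1.25 + j0.731)/(0.745 − j0.731)

Z_L ≈ 18.4 + j67.1 Ω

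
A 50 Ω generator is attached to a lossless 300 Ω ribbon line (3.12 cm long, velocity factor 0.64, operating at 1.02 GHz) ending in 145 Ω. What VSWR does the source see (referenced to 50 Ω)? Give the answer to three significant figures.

λ = v/f = 0.64·c / 1.02 GHz = 0.188 m
βl = 2π·l/λ = 2π × 0.166 = 59.7°
tan(βl) = 1.71
Z_in = Z_0·(Z_L + jZ_0·tanβl)/(Z_0 + jZ_L·tanβl) = 338 + j234 Ω
Γ_s = (Z_in − Z_s)/(Z_in + Z_s) = (288 + j234)/(388 + j234), |Γ_s| = 0.819
VSWR = (1 + |Γ_s|)/(1 − |Γ_s|)

VSWR ≈ 10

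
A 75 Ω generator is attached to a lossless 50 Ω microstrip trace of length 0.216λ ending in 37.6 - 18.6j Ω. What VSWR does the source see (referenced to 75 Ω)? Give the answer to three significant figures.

VSWR ≈ 1.97

βl = 2π × 0.216 = 77.8°
tan(βl) = 4.61
Z_in = Z_0·(Z_L + jZ_0·tanβl)/(Z_0 + jZ_L·tanβl) = 43.2 + j22.9 Ω
Γ_s = (Z_in − Z_s)/(Z_in + Z_s) = (-31.8 + j22.9)/(118 + j22.9), |Γ_s| = 0.326
VSWR = (1 + |Γ_s|)/(1 − |Γ_s|)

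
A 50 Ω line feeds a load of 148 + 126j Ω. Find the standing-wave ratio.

Γ = (Z_L − Z_0)/(Z_L + Z_0) = (98 + j126)/(198 + j126)
|Γ| = 160/235 = 0.68
VSWR = (1 + |Γ|)/(1 − |Γ|) = 1.68/0.32

VSWR ≈ 5.25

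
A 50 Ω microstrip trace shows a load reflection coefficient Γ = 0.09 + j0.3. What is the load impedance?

Z_L ≈ 49.1 + j32.7 Ω

Z_L = Z_0·(1 + Γ)/(1 − Γ) = 50·(1.09 + j0.3)/(0.91 − j0.3)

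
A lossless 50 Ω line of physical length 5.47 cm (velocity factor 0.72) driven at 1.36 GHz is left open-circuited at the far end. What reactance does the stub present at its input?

λ = v/f = 0.72·c / 1.36 GHz = 0.159 m
βl = 2π·l/λ = 2π × 0.344 = 124°
tan(βl) = -1.48
For an open-circuited stub, Z_in = −jZ_0·cot(βl) = −jZ_0/tan(βl)

X_in ≈ 33.7 Ω (inductive)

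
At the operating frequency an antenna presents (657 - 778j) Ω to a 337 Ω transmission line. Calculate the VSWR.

Γ = (Z_L − Z_0)/(Z_L + Z_0) = (320 − j778)/(994 − j778)
|Γ| = 841/1260 = 0.666
VSWR = (1 + |Γ|)/(1 − |Γ|) = 1.67/0.334

VSWR ≈ 5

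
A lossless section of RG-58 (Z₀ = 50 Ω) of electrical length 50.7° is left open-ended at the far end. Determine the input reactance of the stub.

tan(βl) = 1.22
For an open-ended stub, Z_in = −jZ_0·cot(βl) = −jZ_0/tan(βl)

X_in ≈ -40.9 Ω (capacitive)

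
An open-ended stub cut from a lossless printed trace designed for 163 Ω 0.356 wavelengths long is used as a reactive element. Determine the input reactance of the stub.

X_in ≈ 128 Ω (inductive)

βl = 2π × 0.356 = 128°
tan(βl) = -1.27
For an open-ended stub, Z_in = −jZ_0·cot(βl) = −jZ_0/tan(βl)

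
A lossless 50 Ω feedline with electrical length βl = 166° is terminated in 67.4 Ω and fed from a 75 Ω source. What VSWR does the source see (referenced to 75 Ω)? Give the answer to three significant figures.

VSWR ≈ 1.22

tan(βl) = -0.249
Z_in = Z_0·(Z_L + jZ_0·tanβl)/(Z_0 + jZ_L·tanβl) = 64.3 + j9.15 Ω
Γ_s = (Z_in − Z_s)/(Z_in + Z_s) = (-10.7 + j9.15)/(139 + j9.15), |Γ_s| = 0.101
VSWR = (1 + |Γ_s|)/(1 − |Γ_s|)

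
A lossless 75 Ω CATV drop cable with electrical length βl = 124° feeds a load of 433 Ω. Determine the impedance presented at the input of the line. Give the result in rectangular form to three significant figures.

tan(βl) = tan(124°) = -1.48
Z_in = Z_0·(Z_L + jZ_0·tanβl)/(Z_0 + jZ_L·tanβl)
     = 75·(433 − j111)/(75 − j642)

Z_in ≈ 18.6 + j48.4 Ω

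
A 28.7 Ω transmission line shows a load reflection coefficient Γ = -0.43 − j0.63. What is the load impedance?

Z_L = Z_0·(1 + Γ)/(1 − Γ) = 28.7·(0.57 − j0.63)/(1.43 + j0.63)

Z_L ≈ 4.92 − j14.8 Ω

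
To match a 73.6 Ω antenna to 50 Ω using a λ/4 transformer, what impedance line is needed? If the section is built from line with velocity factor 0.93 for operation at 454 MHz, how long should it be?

Z_qwt ≈ 60.7 Ω; length ≈ 15.4 cm

Z_qwt = √(Z_0·R_L) = √(50 × 73.6) = √3680
λ = 0.93·c/f = 0.615 m, so l = λ/4 = 0.154 m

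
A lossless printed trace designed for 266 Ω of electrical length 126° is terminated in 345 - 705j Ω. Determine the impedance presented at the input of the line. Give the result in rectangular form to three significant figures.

tan(βl) = tan(126°) = -1.38
Z_in = Z_0·(Z_L + jZ_0·tanβl)/(Z_0 + jZ_L·tanβl)
     = 266·(345 − j1070)/(-704 − j475)

Z_in ≈ 97.9 + j338 Ω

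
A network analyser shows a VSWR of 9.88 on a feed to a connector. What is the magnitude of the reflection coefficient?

|Γ| = (S − 1)/(S + 1) = (9.88 − 1)/(9.88 + 1) = 8.88/10.9

|Γ| ≈ 0.816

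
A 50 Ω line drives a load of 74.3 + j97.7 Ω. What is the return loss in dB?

RL ≈ 3.92 dB

Γ = (24.3 + j97.7)/(124.3 + j97.7), |Γ| = 0.637
RL = −20·log₁₀|Γ| = −20·log₁₀(0.637)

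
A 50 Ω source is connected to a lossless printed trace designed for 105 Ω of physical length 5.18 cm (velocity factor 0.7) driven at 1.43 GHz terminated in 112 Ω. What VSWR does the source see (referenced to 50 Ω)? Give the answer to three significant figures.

VSWR ≈ 2.07

λ = v/f = 0.7·c / 1.43 GHz = 0.147 m
βl = 2π·l/λ = 2π × 0.353 = 127°
tan(βl) = -1.33
Z_in = Z_0·(Z_L + jZ_0·tanβl)/(Z_0 + jZ_L·tanβl) = 103 + j6.39 Ω
Γ_s = (Z_in − Z_s)/(Z_in + Z_s) = (52.9 + j6.39)/(153 + j6.39), |Γ_s| = 0.348
VSWR = (1 + |Γ_s|)/(1 − |Γ_s|)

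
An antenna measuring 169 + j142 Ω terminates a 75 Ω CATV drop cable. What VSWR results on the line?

VSWR ≈ 4.04

Γ = (Z_L − Z_0)/(Z_L + Z_0) = (94 + j142)/(244 + j142)
|Γ| = 170/282 = 0.603
VSWR = (1 + |Γ|)/(1 − |Γ|) = 1.6/0.397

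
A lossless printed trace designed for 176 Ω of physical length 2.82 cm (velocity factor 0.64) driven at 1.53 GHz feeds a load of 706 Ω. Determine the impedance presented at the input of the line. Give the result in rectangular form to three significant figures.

Z_in ≈ 44.9 − j26.4 Ω

λ = v/f = 0.64·c / 1.53 GHz = 0.125 m
βl = 2π·l/λ = 2π × 0.225 = 80.9°
tan(βl) = tan(80.9°) = 6.24
Z_in = Z_0·(Z_L + jZ_0·tanβl)/(Z_0 + jZ_L·tanβl)
     = 176·(706 + j1100)/(176 + j4410)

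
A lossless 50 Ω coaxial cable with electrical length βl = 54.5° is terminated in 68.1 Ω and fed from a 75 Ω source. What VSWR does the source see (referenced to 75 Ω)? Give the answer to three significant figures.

tan(βl) = 1.4
Z_in = Z_0·(Z_L + jZ_0·tanβl)/(Z_0 + jZ_L·tanβl) = 43.5 − j12.9 Ω
Γ_s = (Z_in − Z_s)/(Z_in + Z_s) = (-31.5 − j12.9)/(118 − j12.9), |Γ_s| = 0.286
VSWR = (1 + |Γ_s|)/(1 − |Γ_s|)

VSWR ≈ 1.8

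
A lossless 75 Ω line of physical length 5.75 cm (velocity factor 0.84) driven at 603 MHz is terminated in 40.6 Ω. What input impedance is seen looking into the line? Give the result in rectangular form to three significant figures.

λ = v/f = 0.84·c / 603 MHz = 0.418 m
βl = 2π·l/λ = 2π × 0.138 = 49.5°
tan(βl) = tan(49.5°) = 1.17
Z_in = Z_0·(Z_L + jZ_0·tanβl)/(Z_0 + jZ_L·tanβl)
     = 75·(40.6 + j87.9)/(75 + j47.6)

Z_in ≈ 68.7 + j44.3 Ω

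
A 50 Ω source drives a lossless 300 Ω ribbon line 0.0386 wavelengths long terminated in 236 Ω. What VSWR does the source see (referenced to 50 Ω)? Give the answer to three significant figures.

βl = 2π × 0.0386 = 13.9°
tan(βl) = 0.247
Z_in = Z_0·(Z_L + jZ_0·tanβl)/(Z_0 + jZ_L·tanβl) = 241 + j27.3 Ω
Γ_s = (Z_in − Z_s)/(Z_in + Z_s) = (191 + j27.3)/(291 + j27.3), |Γ_s| = 0.66
VSWR = (1 + |Γ_s|)/(1 − |Γ_s|)

VSWR ≈ 4.89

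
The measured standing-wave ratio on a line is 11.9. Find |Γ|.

|Γ| ≈ 0.845

|Γ| = (S − 1)/(S + 1) = (11.9 − 1)/(11.9 + 1) = 10.9/12.9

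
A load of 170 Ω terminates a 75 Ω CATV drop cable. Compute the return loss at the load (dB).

Γ = (170 − 75)/(170 + 75) = 0.388
RL = −20·log₁₀|Γ| = −20·log₁₀(0.388)

RL ≈ 8.23 dB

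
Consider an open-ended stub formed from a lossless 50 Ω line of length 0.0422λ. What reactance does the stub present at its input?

X_in ≈ -184 Ω (capacitive)

βl = 2π × 0.0422 = 15.2°
tan(βl) = 0.272
For an open-ended stub, Z_in = −jZ_0·cot(βl) = −jZ_0/tan(βl)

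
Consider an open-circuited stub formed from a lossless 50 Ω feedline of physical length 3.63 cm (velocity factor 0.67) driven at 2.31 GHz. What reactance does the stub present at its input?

X_in ≈ 87.3 Ω (inductive)

λ = v/f = 0.67·c / 2.31 GHz = 0.087 m
βl = 2π·l/λ = 2π × 0.417 = 150°
tan(βl) = -0.573
For an open-circuited stub, Z_in = −jZ_0·cot(βl) = −jZ_0/tan(βl)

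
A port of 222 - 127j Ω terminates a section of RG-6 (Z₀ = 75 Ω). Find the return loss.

Γ = (147 − j127)/(297 − j127), |Γ| = 0.601
RL = −20·log₁₀|Γ| = −20·log₁₀(0.601)

RL ≈ 4.42 dB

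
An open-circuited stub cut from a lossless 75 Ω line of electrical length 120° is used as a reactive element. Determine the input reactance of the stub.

tan(βl) = -1.73
For an open-circuited stub, Z_in = −jZ_0·cot(βl) = −jZ_0/tan(βl)

X_in ≈ 43.3 Ω (inductive)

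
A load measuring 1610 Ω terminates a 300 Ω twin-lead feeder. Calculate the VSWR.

VSWR ≈ 5.37

Γ = (1610 − 300)/(1610 + 300) = 0.686
VSWR = (1 + 0.686)/(1 − 0.686)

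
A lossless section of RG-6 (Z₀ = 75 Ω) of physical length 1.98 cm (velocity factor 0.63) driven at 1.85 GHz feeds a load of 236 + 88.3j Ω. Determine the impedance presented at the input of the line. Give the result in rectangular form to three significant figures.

Z_in ≈ 25.4 − j34.2 Ω

λ = v/f = 0.63·c / 1.85 GHz = 0.102 m
βl = 2π·l/λ = 2π × 0.194 = 69.8°
tan(βl) = tan(69.8°) = 2.71
Z_in = Z_0·(Z_L + jZ_0·tanβl)/(Z_0 + jZ_L·tanβl)
     = 75·(236 + j292)/(-165 + j640)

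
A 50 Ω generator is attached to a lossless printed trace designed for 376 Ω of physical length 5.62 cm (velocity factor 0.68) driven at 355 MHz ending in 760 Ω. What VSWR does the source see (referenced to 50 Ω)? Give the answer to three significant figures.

λ = v/f = 0.68·c / 355 MHz = 0.575 m
βl = 2π·l/λ = 2π × 0.0978 = 35.2°
tan(βl) = 0.706
Z_in = Z_0·(Z_L + jZ_0·tanβl)/(Z_0 + jZ_L·tanβl) = 375 − j270 Ω
Γ_s = (Z_in − Z_s)/(Z_in + Z_s) = (325 − j270)/(425 − j270), |Γ_s| = 0.839
VSWR = (1 + |Γ_s|)/(1 − |Γ_s|)

VSWR ≈ 11.4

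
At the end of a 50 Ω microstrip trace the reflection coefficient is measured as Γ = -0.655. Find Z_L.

Z_L = Z_0·(1 + Γ)/(1 − Γ) = 50·(0.345)/(1.66)

Z_L ≈ 10.4 Ω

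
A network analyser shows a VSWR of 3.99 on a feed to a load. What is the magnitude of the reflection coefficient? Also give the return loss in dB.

|Γ| = (S − 1)/(S + 1) = (3.99 − 1)/(3.99 + 1) = 2.99/4.99
RL = −20·log₁₀|Γ| = −20·log₁₀(0.599)

|Γ| ≈ 0.599; return loss ≈ 4.45 dB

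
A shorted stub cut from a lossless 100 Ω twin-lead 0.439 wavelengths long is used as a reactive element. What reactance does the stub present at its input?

X_in ≈ -40.3 Ω (capacitive)

βl = 2π × 0.439 = 158°
tan(βl) = -0.403
For a shorted stub, Z_in = jZ_0·tan(βl)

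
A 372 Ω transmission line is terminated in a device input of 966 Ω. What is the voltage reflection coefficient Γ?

Γ = 0.444

Γ = (Z_L − Z_0)/(Z_L + Z_0) = (966 − 372)/(966 + 372) = 594/1338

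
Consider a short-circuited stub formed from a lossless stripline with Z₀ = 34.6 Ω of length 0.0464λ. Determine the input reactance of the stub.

X_in ≈ 10.4 Ω (inductive)

βl = 2π × 0.0464 = 16.7°
tan(βl) = 0.3
For a short-circuited stub, Z_in = jZ_0·tan(βl)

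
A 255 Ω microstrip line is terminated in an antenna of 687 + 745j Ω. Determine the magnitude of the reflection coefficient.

|Γ| ≈ 0.717

Γ = (Z_L − Z_0)/(Z_L + Z_0) = (432 + j745)/(942 + j745)
|Γ| = 861/1200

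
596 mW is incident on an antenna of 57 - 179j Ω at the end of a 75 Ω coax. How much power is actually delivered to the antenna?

|Γ| = |(-18 − j179)/(132 − j179)| = 0.809
|Γ|² = 0.654
P_refl = |Γ|²·P_inc = 390 mW, P_del = (1 − |Γ|²)·P_inc = 206 mW

P_delivered ≈ 206 mW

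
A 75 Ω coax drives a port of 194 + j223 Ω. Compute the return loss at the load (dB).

RL ≈ 2.81 dB

Γ = (119 + j223)/(269 + j223), |Γ| = 0.723
RL = −20·log₁₀|Γ| = −20·log₁₀(0.723)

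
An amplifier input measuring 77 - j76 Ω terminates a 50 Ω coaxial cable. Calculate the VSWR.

VSWR ≈ 3.4

Γ = (Z_L − Z_0)/(Z_L + Z_0) = (27 − j76)/(127 − j76)
|Γ| = 80.7/148 = 0.545
VSWR = (1 + |Γ|)/(1 − |Γ|) = 1.54/0.455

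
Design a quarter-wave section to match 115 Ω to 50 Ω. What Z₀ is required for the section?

Z_qwt = √(Z_0·R_L) = √(50 × 115) = √5750

Z_qwt ≈ 75.8 Ω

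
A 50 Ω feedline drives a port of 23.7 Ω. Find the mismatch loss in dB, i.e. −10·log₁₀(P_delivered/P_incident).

mismatch loss ≈ 0.592 dB

Γ = (23.7 − 50)/(23.7 + 50) = -0.357
|Γ|² = 0.127, so P_del/P_inc = 1 − |Γ|² = 0.873
ML = −10·log₁₀(1 − |Γ|²)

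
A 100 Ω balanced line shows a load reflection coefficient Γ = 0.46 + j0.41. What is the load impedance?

Z_L ≈ 135 + j178 Ω

Z_L = Z_0·(1 + Γ)/(1 − Γ) = 100·(1.46 + j0.41)/(0.54 − j0.41)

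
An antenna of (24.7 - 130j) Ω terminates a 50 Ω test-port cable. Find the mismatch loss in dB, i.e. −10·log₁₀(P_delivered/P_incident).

Γ = (-25.3 − j130)/(74.7 − j130), |Γ| = 0.883
|Γ|² = 0.78, so P_del/P_inc = 1 − |Γ|² = 0.22
ML = −10·log₁₀(1 − |Γ|²)

mismatch loss ≈ 6.58 dB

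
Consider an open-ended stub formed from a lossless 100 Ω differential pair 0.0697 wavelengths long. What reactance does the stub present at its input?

βl = 2π × 0.0697 = 25.1°
tan(βl) = 0.468
For an open-ended stub, Z_in = −jZ_0·cot(βl) = −jZ_0/tan(βl)

X_in ≈ -214 Ω (capacitive)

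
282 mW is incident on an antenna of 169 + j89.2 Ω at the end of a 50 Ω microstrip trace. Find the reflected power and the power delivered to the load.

P_reflected ≈ 112 mW; P_delivered ≈ 170 mW

|Γ| = |(119 + j89.2)/(219 + j89.2)| = 0.629
|Γ|² = 0.396
P_refl = |Γ|²·P_inc = 112 mW, P_del = (1 − |Γ|²)·P_inc = 170 mW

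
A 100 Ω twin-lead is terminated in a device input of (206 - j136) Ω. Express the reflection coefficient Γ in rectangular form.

Γ ≈ 0.454 − j0.243

Γ = (Z_L − Z_0)/(Z_L + Z_0) = (106 − j136)/(306 − j136)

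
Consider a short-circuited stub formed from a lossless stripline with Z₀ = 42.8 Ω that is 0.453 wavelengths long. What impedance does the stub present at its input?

βl = 2π × 0.453 = 163°
tan(βl) = -0.304
For a short-circuited stub, Z_in = jZ_0·tan(βl)

Z_in ≈ −j13 Ω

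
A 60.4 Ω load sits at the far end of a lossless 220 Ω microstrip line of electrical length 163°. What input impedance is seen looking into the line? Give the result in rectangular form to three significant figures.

Z_in ≈ 65.6 − j61.8 Ω

tan(βl) = tan(163°) = -0.306
Z_in = Z_0·(Z_L + jZ_0·tanβl)/(Z_0 + jZ_L·tanβl)
     = 220·(60.4 − j67.3)/(220 − j18.5)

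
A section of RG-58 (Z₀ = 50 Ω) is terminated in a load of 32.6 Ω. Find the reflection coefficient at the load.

Γ = -0.211

Γ = (Z_L − Z_0)/(Z_L + Z_0) = (32.6 − 50)/(32.6 + 50) = -17.4/82.6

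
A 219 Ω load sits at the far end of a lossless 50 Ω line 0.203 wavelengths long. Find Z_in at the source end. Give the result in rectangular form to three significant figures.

βl = 2π × 0.203 = 73.1°
tan(βl) = tan(73.1°) = 3.29
Z_in = Z_0·(Z_L + jZ_0·tanβl)/(Z_0 + jZ_L·tanβl)
     = 50·(219 + j164)/(50 + j720)

Z_in ≈ 12.4 − j14.3 Ω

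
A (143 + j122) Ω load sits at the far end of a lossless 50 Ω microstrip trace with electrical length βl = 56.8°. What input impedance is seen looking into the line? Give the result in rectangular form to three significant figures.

tan(βl) = tan(56.8°) = 1.53
Z_in = Z_0·(Z_L + jZ_0·tanβl)/(Z_0 + jZ_L·tanβl)
     = 50·(143 + j198)/(-136 + j219)

Z_in ≈ 18 − j43.9 Ω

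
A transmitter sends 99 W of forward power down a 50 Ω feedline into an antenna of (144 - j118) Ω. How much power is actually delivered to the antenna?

|Γ| = |(94 − j118)/(194 − j118)| = 0.664
|Γ|² = 0.441
P_refl = |Γ|²·P_inc = 43.7 W, P_del = (1 − |Γ|²)·P_inc = 55.3 W

P_delivered ≈ 55.3 W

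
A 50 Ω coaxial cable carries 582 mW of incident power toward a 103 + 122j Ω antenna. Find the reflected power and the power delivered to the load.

P_reflected ≈ 269 mW; P_delivered ≈ 313 mW

|Γ| = |(53 + j122)/(153 + j122)| = 0.68
|Γ|² = 0.462
P_refl = |Γ|²·P_inc = 269 mW, P_del = (1 − |Γ|²)·P_inc = 313 mW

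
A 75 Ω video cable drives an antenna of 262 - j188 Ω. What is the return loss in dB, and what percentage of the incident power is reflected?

RL ≈ 3.26 dB; 47.2% of incident power reflected

Γ = (187 − j188)/(337 − j188), |Γ| = 0.687
RL = −20·log₁₀(0.687) = 3.26 dB
P_refl/P_inc = |Γ|² = 0.472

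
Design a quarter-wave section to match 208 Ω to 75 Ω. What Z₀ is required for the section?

Z_qwt = √(Z_0·R_L) = √(75 × 208) = √15600

Z_qwt ≈ 125 Ω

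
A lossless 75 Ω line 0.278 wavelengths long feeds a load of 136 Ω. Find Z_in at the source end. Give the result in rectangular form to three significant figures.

Z_in ≈ 42.3 + j9.19 Ω

βl = 2π × 0.278 = 100°
tan(βl) = tan(100°) = -5.63
Z_in = Z_0·(Z_L + jZ_0·tanβl)/(Z_0 + jZ_L·tanβl)
     = 75·(136 − j422)/(75 − j765)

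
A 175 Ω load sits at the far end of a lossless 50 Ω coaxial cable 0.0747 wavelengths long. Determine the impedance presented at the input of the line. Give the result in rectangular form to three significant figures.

βl = 2π × 0.0747 = 26.9°
tan(βl) = tan(26.9°) = 0.507
Z_in = Z_0·(Z_L + jZ_0·tanβl)/(Z_0 + jZ_L·tanβl)
     = 50·(175 + j25.4)/(50 + j88.8)

Z_in ≈ 53 − j68.7 Ω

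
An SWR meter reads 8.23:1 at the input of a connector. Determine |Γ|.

|Γ| = (S − 1)/(S + 1) = (8.23 − 1)/(8.23 + 1) = 7.23/9.23

|Γ| ≈ 0.783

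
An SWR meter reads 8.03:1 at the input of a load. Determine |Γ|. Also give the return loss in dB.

|Γ| = (S − 1)/(S + 1) = (8.03 − 1)/(8.03 + 1) = 7.03/9.03
RL = −20·log₁₀|Γ| = −20·log₁₀(0.779)

|Γ| ≈ 0.779; return loss ≈ 2.17 dB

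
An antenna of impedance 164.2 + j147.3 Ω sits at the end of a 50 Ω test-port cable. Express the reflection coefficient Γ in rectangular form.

Γ = (Z_L − Z_0)/(Z_L + Z_0) = (114.2 + j147.3)/(214.2 + j147.3)

Γ ≈ 0.683 + j0.218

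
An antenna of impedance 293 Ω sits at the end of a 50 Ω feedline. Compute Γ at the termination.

Γ = 0.708

Γ = (Z_L − Z_0)/(Z_L + Z_0) = (293 − 50)/(293 + 50) = 243/343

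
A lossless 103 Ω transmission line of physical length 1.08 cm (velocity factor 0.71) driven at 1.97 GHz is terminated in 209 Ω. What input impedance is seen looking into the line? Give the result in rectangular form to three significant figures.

Z_in ≈ 101 − j73.6 Ω

λ = v/f = 0.71·c / 1.97 GHz = 0.108 m
βl = 2π·l/λ = 2π × 0.0999 = 36°
tan(βl) = tan(36°) = 0.725
Z_in = Z_0·(Z_L + jZ_0·tanβl)/(Z_0 + jZ_L·tanβl)
     = 103·(209 + j74.7)/(103 + j152)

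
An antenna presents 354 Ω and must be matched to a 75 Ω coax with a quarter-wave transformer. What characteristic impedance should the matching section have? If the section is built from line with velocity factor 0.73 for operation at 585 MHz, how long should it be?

Z_qwt = √(Z_0·R_L) = √(75 × 354) = √26550
λ = 0.73·c/f = 0.374 m, so l = λ/4 = 0.0936 m

Z_qwt ≈ 163 Ω; length ≈ 9.36 cm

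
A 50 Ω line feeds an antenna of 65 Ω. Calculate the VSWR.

VSWR ≈ 1.3

For a purely resistive load, VSWR = R_L/Z_0 or Z_0/R_L (whichever > 1) = 65/50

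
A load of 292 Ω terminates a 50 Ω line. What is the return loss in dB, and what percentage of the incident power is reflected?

RL ≈ 3 dB; 50.1% of incident power reflected

Γ = (292 − 50)/(292 + 50) = 0.708
RL = −20·log₁₀(0.708) = 3 dB
P_refl/P_inc = |Γ|² = 0.501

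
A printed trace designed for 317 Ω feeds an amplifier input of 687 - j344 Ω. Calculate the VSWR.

VSWR ≈ 2.82

Γ = (Z_L − Z_0)/(Z_L + Z_0) = (370 − j344)/(1004 − j344)
|Γ| = 505/1060 = 0.476
VSWR = (1 + |Γ|)/(1 − |Γ|) = 1.48/0.524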